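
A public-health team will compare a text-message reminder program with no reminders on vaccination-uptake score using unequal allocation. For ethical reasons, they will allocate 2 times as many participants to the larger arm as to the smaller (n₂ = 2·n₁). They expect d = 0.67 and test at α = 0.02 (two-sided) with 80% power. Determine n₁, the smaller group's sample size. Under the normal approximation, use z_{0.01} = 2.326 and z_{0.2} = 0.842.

With allocation ratio k = n₂/n₁ = 2, Var(x̄₁−x̄₂) = σ²(1/n₁ + 1/(k·n₁)) = σ²·(k+1)/(k·n₁).
So n₁ = (1 + 1/k)·((z_{α/2} + z_β)/d)² = 1.500 × (3.168/0.67)².
n₁ = 1.500 × 22.36 = 33.5.
Round up: n₁ = 34, giving n₂ = 2 × 34 = 68.

n₁ = 34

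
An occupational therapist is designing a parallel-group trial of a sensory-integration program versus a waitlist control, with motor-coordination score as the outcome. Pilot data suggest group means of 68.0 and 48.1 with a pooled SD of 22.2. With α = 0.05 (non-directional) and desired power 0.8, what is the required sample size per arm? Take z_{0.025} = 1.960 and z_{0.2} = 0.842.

n = 20 per group

Cohen's d = |M₁ − M₂| / SD_pooled = |68.0 − 48.1| / 22.2 = 19.9 / 22.2 = 0.896.
For two independent groups with equal n: n = 2·((z_{α/2} + z_β) / d)².
z_{α/2} + z_β = 1.960 + 0.842 = 2.802.
n = 2 × (2.802 / 0.896)² = 2 × 3.127² = 2 × 9.78 = 19.6.
Round up to the next whole participant.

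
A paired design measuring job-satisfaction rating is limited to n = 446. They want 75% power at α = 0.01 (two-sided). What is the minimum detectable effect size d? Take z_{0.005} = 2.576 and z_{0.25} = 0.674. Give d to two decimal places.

d_min ≈ 0.15

For a single sample (or paired design) of n = 446: d_min = (z_{α/2} + z_β)/√n.
z-sum = 2.576 + 0.674 = 3.250.
d_min = 3.250 / √446 = 3.250 / 21.119 = 0.154.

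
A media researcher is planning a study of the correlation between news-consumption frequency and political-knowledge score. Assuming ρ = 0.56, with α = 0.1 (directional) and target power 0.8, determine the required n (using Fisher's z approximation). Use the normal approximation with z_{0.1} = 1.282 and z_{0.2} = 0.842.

n = 15

Fisher's z: C = ½·ln((1+r)/(1−r)) = ½·ln(3.5455) = 0.6328.
n = ((z_{α} + z_β)/C)² + 3.
(1.282 + 0.842) / 0.6328 = 2.124 / 0.6328 = 3.357.
n = 3.357² + 3 = 11.27 + 3 = 14.3.
Round up.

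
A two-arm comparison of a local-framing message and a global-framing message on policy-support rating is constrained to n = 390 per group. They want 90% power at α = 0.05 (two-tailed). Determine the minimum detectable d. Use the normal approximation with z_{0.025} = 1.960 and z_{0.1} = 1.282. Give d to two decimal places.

d_min ≈ 0.23

For two independent groups of n = 390 each: d_min = (z_{α/2} + z_β)·√(2/n).
z-sum = 1.960 + 1.282 = 3.242.
d_min = 3.242 × √(2/390) = 3.242 × 0.0716 = 0.232.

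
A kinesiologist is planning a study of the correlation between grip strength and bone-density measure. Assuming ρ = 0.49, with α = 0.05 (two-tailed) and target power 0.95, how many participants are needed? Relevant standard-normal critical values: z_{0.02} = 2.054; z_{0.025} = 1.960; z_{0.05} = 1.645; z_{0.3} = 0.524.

Fisher's z: C = ½·ln((1+r)/(1−r)) = ½·ln(2.9216) = 0.5361.
n = ((z_{α/2} + z_β)/C)² + 3.
(1.960 + 1.645) / 0.5361 = 3.605 / 0.5361 = 6.724.
n = 6.724² + 3 = 45.22 + 3 = 48.2.
Round up.

n = 49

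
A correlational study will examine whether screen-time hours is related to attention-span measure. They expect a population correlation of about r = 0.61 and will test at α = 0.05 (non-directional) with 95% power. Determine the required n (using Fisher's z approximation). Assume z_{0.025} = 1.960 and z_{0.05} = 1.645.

n = 29

Fisher's z: C = ½·ln((1+r)/(1−r)) = ½·ln(4.1282) = 0.7089.
n = ((z_{α/2} + z_β)/C)² + 3.
(1.960 + 1.645) / 0.7089 = 3.605 / 0.7089 = 5.085.
n = 5.085² + 3 = 25.86 + 3 = 28.9.
Round up.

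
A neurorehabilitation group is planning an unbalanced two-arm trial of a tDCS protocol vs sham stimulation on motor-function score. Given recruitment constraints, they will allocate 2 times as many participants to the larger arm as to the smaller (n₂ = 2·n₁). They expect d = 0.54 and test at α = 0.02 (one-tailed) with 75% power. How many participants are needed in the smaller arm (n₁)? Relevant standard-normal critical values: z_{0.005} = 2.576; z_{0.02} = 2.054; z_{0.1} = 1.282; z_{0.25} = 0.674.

With allocation ratio k = n₂/n₁ = 2, Var(x̄₁−x̄₂) = σ²(1/n₁ + 1/(k·n₁)) = σ²·(k+1)/(k·n₁).
So n₁ = (1 + 1/k)·((z_{α} + z_β)/d)² = 1.500 × (2.728/0.54)².
n₁ = 1.500 × 25.52 = 38.3.
Round up: n₁ = 39, giving n₂ = 2 × 39 = 78.

n₁ = 39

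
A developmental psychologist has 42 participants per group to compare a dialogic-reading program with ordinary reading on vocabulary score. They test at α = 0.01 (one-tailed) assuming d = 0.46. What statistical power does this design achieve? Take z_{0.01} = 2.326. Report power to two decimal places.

For two equal groups, power = Φ(d·√(n/2) − z_{α}).
d·√(n/2) = 0.46 × √(42/2) = 0.46 × 4.583 = 2.108.
z_β = 2.108 − 2.326 = -0.218.
Power = Φ(-0.218) = 0.414.

power ≈ 0.41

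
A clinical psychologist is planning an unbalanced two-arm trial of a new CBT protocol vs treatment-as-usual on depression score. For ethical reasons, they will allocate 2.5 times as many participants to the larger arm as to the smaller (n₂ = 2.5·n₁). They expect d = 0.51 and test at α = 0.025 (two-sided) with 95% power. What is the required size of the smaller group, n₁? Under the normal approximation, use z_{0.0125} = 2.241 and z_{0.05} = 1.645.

n₁ = 82

With allocation ratio k = n₂/n₁ = 2.5, Var(x̄₁−x̄₂) = σ²(1/n₁ + 1/(k·n₁)) = σ²·(k+1)/(k·n₁).
So n₁ = (1 + 1/k)·((z_{α/2} + z_β)/d)² = 1.400 × (3.886/0.51)².
n₁ = 1.400 × 58.06 = 81.3.
Round up: n₁ = 82, giving n₂ = 2.5 × 82 = 205.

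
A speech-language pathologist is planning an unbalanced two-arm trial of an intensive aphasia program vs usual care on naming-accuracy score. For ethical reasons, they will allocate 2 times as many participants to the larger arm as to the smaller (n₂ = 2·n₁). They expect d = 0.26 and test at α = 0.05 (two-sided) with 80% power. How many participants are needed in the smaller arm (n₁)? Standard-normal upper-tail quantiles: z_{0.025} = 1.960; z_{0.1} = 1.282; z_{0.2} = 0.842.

With allocation ratio k = n₂/n₁ = 2, Var(x̄₁−x̄₂) = σ²(1/n₁ + 1/(k·n₁)) = σ²·(k+1)/(k·n₁).
So n₁ = (1 + 1/k)·((z_{α/2} + z_β)/d)² = 1.500 × (2.802/0.26)².
n₁ = 1.500 × 116.14 = 174.2.
Round up: n₁ = 175, giving n₂ = 2 × 175 = 350.

n₁ = 175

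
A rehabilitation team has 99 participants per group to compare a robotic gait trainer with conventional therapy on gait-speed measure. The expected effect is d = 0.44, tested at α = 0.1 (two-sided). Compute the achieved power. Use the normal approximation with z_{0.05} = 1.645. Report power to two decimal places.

For two equal groups, power = Φ(d·√(n/2) − z_{α/2}).
d·√(n/2) = 0.44 × √(99/2) = 0.44 × 7.036 = 3.096.
z_β = 3.096 − 1.645 = 1.451.
Power = Φ(1.451) = 0.927.

power ≈ 0.93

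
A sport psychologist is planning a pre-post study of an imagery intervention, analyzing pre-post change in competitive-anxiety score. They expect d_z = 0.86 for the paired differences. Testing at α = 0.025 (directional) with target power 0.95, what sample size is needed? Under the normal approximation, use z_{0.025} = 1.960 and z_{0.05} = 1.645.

For a paired (one-sample on differences) test: n = ((z_{α} + z_β) / d)².
z_{α} + z_β = 1.960 + 1.645 = 3.605.
n = (3.605 / 0.86)² = 4.192² = 17.57.
Round up.

n = 18 pairs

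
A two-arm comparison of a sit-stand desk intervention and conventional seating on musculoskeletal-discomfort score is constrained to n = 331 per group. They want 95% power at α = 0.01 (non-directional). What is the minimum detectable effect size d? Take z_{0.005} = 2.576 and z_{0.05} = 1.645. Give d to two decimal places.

For two independent groups of n = 331 each: d_min = (z_{α/2} + z_β)·√(2/n).
z-sum = 2.576 + 1.645 = 4.221.
d_min = 4.221 × √(2/331) = 4.221 × 0.0777 = 0.328.

d_min ≈ 0.33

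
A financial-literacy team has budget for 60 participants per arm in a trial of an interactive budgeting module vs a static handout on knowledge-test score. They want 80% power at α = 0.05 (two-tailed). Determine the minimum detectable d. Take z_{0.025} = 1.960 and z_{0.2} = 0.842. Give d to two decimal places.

d_min ≈ 0.51

For two independent groups of n = 60 each: d_min = (z_{α/2} + z_β)·√(2/n).
z-sum = 1.960 + 0.842 = 2.802.
d_min = 2.802 × √(2/60) = 2.802 × 0.1826 = 0.512.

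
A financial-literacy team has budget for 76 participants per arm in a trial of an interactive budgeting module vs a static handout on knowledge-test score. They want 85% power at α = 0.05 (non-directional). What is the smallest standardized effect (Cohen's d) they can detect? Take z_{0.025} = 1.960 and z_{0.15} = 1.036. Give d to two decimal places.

For two independent groups of n = 76 each: d_min = (z_{α/2} + z_β)·√(2/n).
z-sum = 1.960 + 1.036 = 2.996.
d_min = 2.996 × √(2/76) = 2.996 × 0.1622 = 0.486.

d_min ≈ 0.49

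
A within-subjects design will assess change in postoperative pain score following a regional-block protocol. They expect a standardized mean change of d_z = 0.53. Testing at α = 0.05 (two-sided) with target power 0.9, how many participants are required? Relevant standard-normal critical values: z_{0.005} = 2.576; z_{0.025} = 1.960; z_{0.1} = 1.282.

For a paired (one-sample on differences) test: n = ((z_{α/2} + z_β) / d)².
z_{α/2} + z_β = 1.960 + 1.282 = 3.242.
n = (3.242 / 0.53)² = 6.117² = 37.42.
Round up.

n = 38 pairs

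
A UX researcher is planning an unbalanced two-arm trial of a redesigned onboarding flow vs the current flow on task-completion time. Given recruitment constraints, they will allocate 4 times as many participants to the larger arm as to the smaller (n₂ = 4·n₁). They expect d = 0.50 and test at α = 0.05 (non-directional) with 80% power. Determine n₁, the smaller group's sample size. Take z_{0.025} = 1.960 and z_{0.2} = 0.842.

n₁ = 40

With allocation ratio k = n₂/n₁ = 4, Var(x̄₁−x̄₂) = σ²(1/n₁ + 1/(k·n₁)) = σ²·(k+1)/(k·n₁).
So n₁ = (1 + 1/k)·((z_{α/2} + z_β)/d)² = 1.250 × (2.802/0.50)².
n₁ = 1.250 × 31.40 = 39.3.
Round up: n₁ = 40, giving n₂ = 4 × 40 = 160.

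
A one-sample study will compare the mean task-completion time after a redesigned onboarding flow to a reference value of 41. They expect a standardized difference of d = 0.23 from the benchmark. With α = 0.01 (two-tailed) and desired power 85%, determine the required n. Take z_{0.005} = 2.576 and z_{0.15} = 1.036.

n = 247

For a one-sample test: n = ((z_{α/2} + z_β) / d)².
z_{α/2} + z_β = 2.576 + 1.036 = 3.612.
n = (3.612 / 0.23)² = 15.704² = 246.63.
Round up.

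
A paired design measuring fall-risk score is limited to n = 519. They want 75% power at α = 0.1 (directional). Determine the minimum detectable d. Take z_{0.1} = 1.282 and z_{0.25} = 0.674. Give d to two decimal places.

For a single sample (or paired design) of n = 519: d_min = (z_{α} + z_β)/√n.
z-sum = 1.282 + 0.674 = 1.956.
d_min = 1.956 / √519 = 1.956 / 22.782 = 0.086.

d_min ≈ 0.09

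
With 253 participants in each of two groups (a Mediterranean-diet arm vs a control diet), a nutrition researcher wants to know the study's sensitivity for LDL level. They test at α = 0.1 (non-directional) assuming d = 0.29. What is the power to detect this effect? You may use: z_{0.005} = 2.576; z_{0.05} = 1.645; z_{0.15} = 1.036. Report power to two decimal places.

For two equal groups, power = Φ(d·√(n/2) − z_{α/2}).
d·√(n/2) = 0.29 × √(253/2) = 0.29 × 11.247 = 3.262.
z_β = 3.262 − 1.645 = 1.617.
Power = Φ(1.617) = 0.947.

power ≈ 0.95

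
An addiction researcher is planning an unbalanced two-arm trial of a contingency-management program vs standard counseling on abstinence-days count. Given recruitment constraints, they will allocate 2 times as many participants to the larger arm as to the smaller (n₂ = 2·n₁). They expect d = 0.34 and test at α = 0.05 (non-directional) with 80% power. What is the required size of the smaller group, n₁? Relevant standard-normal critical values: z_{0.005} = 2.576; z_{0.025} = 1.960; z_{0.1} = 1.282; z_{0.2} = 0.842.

n₁ = 102

With allocation ratio k = n₂/n₁ = 2, Var(x̄₁−x̄₂) = σ²(1/n₁ + 1/(k·n₁)) = σ²·(k+1)/(k·n₁).
So n₁ = (1 + 1/k)·((z_{α/2} + z_β)/d)² = 1.500 × (2.802/0.34)².
n₁ = 1.500 × 67.92 = 101.9.
Round up: n₁ = 102, giving n₂ = 2 × 102 = 204.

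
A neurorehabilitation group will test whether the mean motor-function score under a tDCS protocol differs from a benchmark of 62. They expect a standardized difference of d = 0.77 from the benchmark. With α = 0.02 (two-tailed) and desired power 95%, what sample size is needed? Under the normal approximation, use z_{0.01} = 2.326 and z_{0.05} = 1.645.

n = 27

For a one-sample test: n = ((z_{α/2} + z_β) / d)².
z_{α/2} + z_β = 2.326 + 1.645 = 3.971.
n = (3.971 / 0.77)² = 5.157² = 26.60.
Round up.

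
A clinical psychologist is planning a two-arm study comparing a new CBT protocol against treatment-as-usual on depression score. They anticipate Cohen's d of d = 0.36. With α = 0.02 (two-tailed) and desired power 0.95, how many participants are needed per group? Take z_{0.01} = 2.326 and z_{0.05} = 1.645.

For two independent groups with equal n: n = 2·((z_{α/2} + z_β) / d)².
z_{α/2} + z_β = 2.326 + 1.645 = 3.971.
n = 2 × (3.971 / 0.36)² = 2 × 11.031² = 2 × 121.67 = 243.3.
Round up to the next whole participant.

n = 244 per group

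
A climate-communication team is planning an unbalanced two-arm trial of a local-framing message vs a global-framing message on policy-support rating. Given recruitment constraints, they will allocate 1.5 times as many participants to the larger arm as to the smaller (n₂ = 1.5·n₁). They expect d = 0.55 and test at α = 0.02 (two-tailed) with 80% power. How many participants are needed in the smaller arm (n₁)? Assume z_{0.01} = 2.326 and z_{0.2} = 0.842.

n₁ = 56

With allocation ratio k = n₂/n₁ = 1.5, Var(x̄₁−x̄₂) = σ²(1/n₁ + 1/(k·n₁)) = σ²·(k+1)/(k·n₁).
So n₁ = (1 + 1/k)·((z_{α/2} + z_β)/d)² = 1.667 × (3.168/0.55)².
n₁ = 1.667 × 33.18 = 55.3.
Round up: n₁ = 56, giving n₂ = 1.5 × 56 = 84.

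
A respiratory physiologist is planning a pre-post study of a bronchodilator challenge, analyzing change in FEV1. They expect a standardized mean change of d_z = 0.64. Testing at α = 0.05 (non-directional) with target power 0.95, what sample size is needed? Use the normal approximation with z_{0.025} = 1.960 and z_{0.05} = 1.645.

For a paired (one-sample on differences) test: n = ((z_{α/2} + z_β) / d)².
z_{α/2} + z_β = 1.960 + 1.645 = 3.605.
n = (3.605 / 0.64)² = 5.633² = 31.73.
Round up.

n = 32 pairs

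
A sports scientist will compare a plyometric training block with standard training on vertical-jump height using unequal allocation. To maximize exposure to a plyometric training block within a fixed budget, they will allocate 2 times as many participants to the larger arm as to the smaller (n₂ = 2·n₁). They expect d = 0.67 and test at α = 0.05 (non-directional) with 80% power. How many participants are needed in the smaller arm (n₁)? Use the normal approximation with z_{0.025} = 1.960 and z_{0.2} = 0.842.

With allocation ratio k = n₂/n₁ = 2, Var(x̄₁−x̄₂) = σ²(1/n₁ + 1/(k·n₁)) = σ²·(k+1)/(k·n₁).
So n₁ = (1 + 1/k)·((z_{α/2} + z_β)/d)² = 1.500 × (2.802/0.67)².
n₁ = 1.500 × 17.49 = 26.2.
Round up: n₁ = 27, giving n₂ = 2 × 27 = 54.

n₁ = 27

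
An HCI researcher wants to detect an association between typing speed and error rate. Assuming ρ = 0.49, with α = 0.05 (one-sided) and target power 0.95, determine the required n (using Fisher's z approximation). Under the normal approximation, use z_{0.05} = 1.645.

n = 41

Fisher's z: C = ½·ln((1+r)/(1−r)) = ½·ln(2.9216) = 0.5361.
n = ((z_{α} + z_β)/C)² + 3.
(1.645 + 1.645) / 0.5361 = 3.290 / 0.5361 = 6.137.
n = 6.137² + 3 = 37.66 + 3 = 40.7.
Round up.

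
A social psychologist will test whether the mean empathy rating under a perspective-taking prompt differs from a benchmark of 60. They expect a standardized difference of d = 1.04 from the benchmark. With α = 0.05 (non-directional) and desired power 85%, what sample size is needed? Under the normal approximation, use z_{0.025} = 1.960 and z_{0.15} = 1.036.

n = 9

For a one-sample test: n = ((z_{α/2} + z_β) / d)².
z_{α/2} + z_β = 1.960 + 1.036 = 2.996.
n = (2.996 / 1.04)² = 2.881² = 8.30.
Round up.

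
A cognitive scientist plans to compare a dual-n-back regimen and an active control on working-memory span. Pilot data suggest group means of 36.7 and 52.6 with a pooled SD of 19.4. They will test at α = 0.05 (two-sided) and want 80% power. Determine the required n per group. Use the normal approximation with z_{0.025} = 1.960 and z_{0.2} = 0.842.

n = 24 per group

Cohen's d = |M₁ − M₂| / SD_pooled = |36.7 − 52.6| / 19.4 = 15.9 / 19.4 = 0.820.
For two independent groups with equal n: n = 2·((z_{α/2} + z_β) / d)².
z_{α/2} + z_β = 1.960 + 0.842 = 2.802.
n = 2 × (2.802 / 0.820)² = 2 × 3.417² = 2 × 11.68 = 23.4.
Round up to the next whole participant.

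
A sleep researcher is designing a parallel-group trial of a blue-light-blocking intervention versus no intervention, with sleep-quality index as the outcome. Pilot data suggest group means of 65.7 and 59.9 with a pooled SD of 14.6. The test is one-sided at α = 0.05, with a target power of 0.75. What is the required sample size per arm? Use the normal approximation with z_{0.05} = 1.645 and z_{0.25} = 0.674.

Cohen's d = |M₁ − M₂| / SD_pooled = |65.7 − 59.9| / 14.6 = 5.8 / 14.6 = 0.397.
For two independent groups with equal n: n = 2·((z_{α} + z_β) / d)².
z_{α} + z_β = 1.645 + 0.674 = 2.319.
n = 2 × (2.319 / 0.397)² = 2 × 5.841² = 2 × 34.12 = 68.2.
Round up to the next whole participant.

n = 69 per group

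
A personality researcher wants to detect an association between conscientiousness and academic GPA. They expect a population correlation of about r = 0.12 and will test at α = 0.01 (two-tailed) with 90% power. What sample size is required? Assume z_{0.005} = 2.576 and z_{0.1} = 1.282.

n = 1027

Fisher's z: C = ½·ln((1+r)/(1−r)) = ½·ln(1.2727) = 0.1206.
n = ((z_{α/2} + z_β)/C)² + 3.
(2.576 + 1.282) / 0.1206 = 3.858 / 0.1206 = 31.990.
n = 31.990² + 3 = 1023.36 + 3 = 1026.4.
Round up.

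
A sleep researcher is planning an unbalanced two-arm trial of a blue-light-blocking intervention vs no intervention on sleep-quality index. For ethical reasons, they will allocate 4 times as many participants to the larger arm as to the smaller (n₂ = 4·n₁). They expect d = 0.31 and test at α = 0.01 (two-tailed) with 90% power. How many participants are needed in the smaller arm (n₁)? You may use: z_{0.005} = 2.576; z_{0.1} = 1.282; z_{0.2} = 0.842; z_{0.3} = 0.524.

n₁ = 194

With allocation ratio k = n₂/n₁ = 4, Var(x̄₁−x̄₂) = σ²(1/n₁ + 1/(k·n₁)) = σ²·(k+1)/(k·n₁).
So n₁ = (1 + 1/k)·((z_{α/2} + z_β)/d)² = 1.250 × (3.858/0.31)².
n₁ = 1.250 × 154.88 = 193.6.
Round up: n₁ = 194, giving n₂ = 4 × 194 = 776.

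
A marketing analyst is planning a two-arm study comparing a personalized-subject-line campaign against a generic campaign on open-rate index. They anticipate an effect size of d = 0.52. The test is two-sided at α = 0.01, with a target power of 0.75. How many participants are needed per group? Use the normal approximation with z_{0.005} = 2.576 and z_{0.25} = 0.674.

For two independent groups with equal n: n = 2·((z_{α/2} + z_β) / d)².
z_{α/2} + z_β = 2.576 + 0.674 = 3.250.
n = 2 × (3.250 / 0.52)² = 2 × 6.250² = 2 × 39.06 = 78.1.
Round up to the next whole participant.

n = 79 per group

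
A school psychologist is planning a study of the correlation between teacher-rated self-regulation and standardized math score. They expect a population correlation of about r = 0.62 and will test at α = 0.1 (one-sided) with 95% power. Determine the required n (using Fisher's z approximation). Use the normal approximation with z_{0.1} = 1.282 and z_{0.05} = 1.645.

Fisher's z: C = ½·ln((1+r)/(1−r)) = ½·ln(4.2632) = 0.7250.
n = ((z_{α} + z_β)/C)² + 3.
(1.282 + 1.645) / 0.7250 = 2.927 / 0.7250 = 4.037.
n = 4.037² + 3 = 16.30 + 3 = 19.3.
Round up.

n = 20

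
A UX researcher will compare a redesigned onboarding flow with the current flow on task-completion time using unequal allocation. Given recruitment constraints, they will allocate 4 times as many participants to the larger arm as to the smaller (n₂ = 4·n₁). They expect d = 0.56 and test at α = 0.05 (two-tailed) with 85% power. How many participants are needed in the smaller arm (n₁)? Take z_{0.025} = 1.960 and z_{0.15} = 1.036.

With allocation ratio k = n₂/n₁ = 4, Var(x̄₁−x̄₂) = σ²(1/n₁ + 1/(k·n₁)) = σ²·(k+1)/(k·n₁).
So n₁ = (1 + 1/k)·((z_{α/2} + z_β)/d)² = 1.250 × (2.996/0.56)².
n₁ = 1.250 × 28.62 = 35.8.
Round up: n₁ = 36, giving n₂ = 4 × 36 = 144.

n₁ = 36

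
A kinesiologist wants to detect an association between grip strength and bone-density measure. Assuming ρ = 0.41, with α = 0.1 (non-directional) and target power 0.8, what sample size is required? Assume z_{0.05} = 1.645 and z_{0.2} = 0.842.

Fisher's z: C = ½·ln((1+r)/(1−r)) = ½·ln(2.3898) = 0.4356.
n = ((z_{α/2} + z_β)/C)² + 3.
(1.645 + 0.842) / 0.4356 = 2.487 / 0.4356 = 5.709.
n = 5.709² + 3 = 32.60 + 3 = 35.6.
Round up.

n = 36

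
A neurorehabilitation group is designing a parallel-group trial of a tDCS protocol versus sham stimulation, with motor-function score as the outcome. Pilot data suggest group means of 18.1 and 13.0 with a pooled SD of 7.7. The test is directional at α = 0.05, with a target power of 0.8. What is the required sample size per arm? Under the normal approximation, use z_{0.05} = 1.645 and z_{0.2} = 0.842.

Cohen's d = |M₁ − M₂| / SD_pooled = |18.1 − 13.0| / 7.7 = 5.1 / 7.7 = 0.662.
For two independent groups with equal n: n = 2·((z_{α} + z_β) / d)².
z_{α} + z_β = 1.645 + 0.842 = 2.487.
n = 2 × (2.487 / 0.662)² = 2 × 3.757² = 2 × 14.11 = 28.2.
Round up to the next whole participant.

n = 29 per group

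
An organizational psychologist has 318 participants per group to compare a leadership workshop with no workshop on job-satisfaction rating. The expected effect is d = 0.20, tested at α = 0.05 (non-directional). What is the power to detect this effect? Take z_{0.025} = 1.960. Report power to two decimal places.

power ≈ 0.71

For two equal groups, power = Φ(d·√(n/2) − z_{α/2}).
d·√(n/2) = 0.20 × √(318/2) = 0.20 × 12.610 = 2.522.
z_β = 2.522 − 1.960 = 0.562.
Power = Φ(0.562) = 0.713.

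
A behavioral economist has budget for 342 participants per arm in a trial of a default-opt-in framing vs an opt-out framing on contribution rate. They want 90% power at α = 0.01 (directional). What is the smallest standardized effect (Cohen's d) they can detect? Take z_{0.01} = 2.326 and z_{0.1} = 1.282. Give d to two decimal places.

For two independent groups of n = 342 each: d_min = (z_{α} + z_β)·√(2/n).
z-sum = 2.326 + 1.282 = 3.608.
d_min = 3.608 × √(2/342) = 3.608 × 0.0765 = 0.276.

d_min ≈ 0.28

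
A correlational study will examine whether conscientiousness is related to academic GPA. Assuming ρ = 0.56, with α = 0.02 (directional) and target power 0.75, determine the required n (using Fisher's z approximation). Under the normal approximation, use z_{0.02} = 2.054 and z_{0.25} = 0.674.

n = 22

Fisher's z: C = ½·ln((1+r)/(1−r)) = ½·ln(3.5455) = 0.6328.
n = ((z_{α} + z_β)/C)² + 3.
(2.054 + 0.674) / 0.6328 = 2.728 / 0.6328 = 4.311.
n = 4.311² + 3 = 18.58 + 3 = 21.6.
Round up.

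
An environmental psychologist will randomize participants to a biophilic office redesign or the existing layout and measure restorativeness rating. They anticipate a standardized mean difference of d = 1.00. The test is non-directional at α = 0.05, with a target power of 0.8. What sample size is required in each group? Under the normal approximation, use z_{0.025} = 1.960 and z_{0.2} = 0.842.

For two independent groups with equal n: n = 2·((z_{α/2} + z_β) / d)².
z_{α/2} + z_β = 1.960 + 0.842 = 2.802.
n = 2 × (2.802 / 1.00)² = 2 × 2.802² = 2 × 7.85 = 15.7.
Round up to the next whole participant.

n = 16 per group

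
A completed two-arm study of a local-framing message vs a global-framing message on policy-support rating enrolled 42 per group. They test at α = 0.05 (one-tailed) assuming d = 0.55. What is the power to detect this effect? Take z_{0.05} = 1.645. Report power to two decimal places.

For two equal groups, power = Φ(d·√(n/2) − z_{α}).
d·√(n/2) = 0.55 × √(42/2) = 0.55 × 4.583 = 2.520.
z_β = 2.520 − 1.645 = 0.875.
Power = Φ(0.875) = 0.809.

power ≈ 0.81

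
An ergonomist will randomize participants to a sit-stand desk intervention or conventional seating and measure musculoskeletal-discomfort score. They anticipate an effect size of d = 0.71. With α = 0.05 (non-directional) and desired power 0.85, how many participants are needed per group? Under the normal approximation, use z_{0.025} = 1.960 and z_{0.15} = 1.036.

n = 36 per group

For two independent groups with equal n: n = 2·((z_{α/2} + z_β) / d)².
z_{α/2} + z_β = 1.960 + 1.036 = 2.996.
n = 2 × (2.996 / 0.71)² = 2 × 4.220² = 2 × 17.81 = 35.6.
Round up to the next whole participant.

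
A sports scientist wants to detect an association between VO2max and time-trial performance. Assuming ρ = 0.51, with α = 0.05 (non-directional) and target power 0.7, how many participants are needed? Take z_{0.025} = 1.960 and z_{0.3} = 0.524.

n = 23

Fisher's z: C = ½·ln((1+r)/(1−r)) = ½·ln(3.0816) = 0.5627.
n = ((z_{α/2} + z_β)/C)² + 3.
(1.960 + 0.524) / 0.5627 = 2.484 / 0.5627 = 4.414.
n = 4.414² + 3 = 19.49 + 3 = 22.5.
Round up.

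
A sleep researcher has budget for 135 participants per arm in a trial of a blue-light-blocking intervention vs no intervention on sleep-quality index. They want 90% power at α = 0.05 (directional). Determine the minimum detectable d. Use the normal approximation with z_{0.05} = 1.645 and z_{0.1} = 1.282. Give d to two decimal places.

For two independent groups of n = 135 each: d_min = (z_{α} + z_β)·√(2/n).
z-sum = 1.645 + 1.282 = 2.927.
d_min = 2.927 × √(2/135) = 2.927 × 0.1217 = 0.356.

d_min ≈ 0.36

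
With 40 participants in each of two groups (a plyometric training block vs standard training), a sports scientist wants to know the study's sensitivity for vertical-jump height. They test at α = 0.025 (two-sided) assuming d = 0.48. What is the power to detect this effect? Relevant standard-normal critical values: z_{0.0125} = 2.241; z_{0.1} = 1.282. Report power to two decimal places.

For two equal groups, power = Φ(d·√(n/2) − z_{α/2}).
d·√(n/2) = 0.48 × √(40/2) = 0.48 × 4.472 = 2.147.
z_β = 2.147 − 2.241 = -0.094.
Power = Φ(-0.094) = 0.462.

power ≈ 0.46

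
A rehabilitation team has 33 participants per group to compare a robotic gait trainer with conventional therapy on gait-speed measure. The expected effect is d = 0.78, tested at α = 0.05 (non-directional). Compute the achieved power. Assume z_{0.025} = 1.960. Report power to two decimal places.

power ≈ 0.89

For two equal groups, power = Φ(d·√(n/2) − z_{α/2}).
d·√(n/2) = 0.78 × √(33/2) = 0.78 × 4.062 = 3.168.
z_β = 3.168 − 1.960 = 1.208.
Power = Φ(1.208) = 0.887.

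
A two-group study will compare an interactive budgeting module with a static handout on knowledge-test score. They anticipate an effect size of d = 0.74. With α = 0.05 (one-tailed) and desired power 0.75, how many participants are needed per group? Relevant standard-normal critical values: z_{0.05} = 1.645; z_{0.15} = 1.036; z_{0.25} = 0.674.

For two independent groups with equal n: n = 2·((z_{α} + z_β) / d)².
z_{α} + z_β = 1.645 + 0.674 = 2.319.
n = 2 × (2.319 / 0.74)² = 2 × 3.134² = 2 × 9.82 = 19.6.
Round up to the next whole participant.

n = 20 per group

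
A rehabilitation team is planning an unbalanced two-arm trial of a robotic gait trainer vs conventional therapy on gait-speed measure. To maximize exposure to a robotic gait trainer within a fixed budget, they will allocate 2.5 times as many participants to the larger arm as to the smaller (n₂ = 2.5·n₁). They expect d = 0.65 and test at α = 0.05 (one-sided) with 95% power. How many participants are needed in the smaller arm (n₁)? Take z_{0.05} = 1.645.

With allocation ratio k = n₂/n₁ = 2.5, Var(x̄₁−x̄₂) = σ²(1/n₁ + 1/(k·n₁)) = σ²·(k+1)/(k·n₁).
So n₁ = (1 + 1/k)·((z_{α} + z_β)/d)² = 1.400 × (3.290/0.65)².
n₁ = 1.400 × 25.62 = 35.9.
Round up: n₁ = 36, giving n₂ = 2.5 × 36 = 90.

n₁ = 36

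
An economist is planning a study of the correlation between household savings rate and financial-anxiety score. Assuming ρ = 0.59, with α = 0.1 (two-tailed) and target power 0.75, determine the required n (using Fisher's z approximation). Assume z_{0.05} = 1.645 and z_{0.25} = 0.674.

Fisher's z: C = ½·ln((1+r)/(1−r)) = ½·ln(3.8780) = 0.6777.
n = ((z_{α/2} + z_β)/C)² + 3.
(1.645 + 0.674) / 0.6777 = 2.319 / 0.6777 = 3.422.
n = 3.422² + 3 = 11.71 + 3 = 14.7.
Round up.

n = 15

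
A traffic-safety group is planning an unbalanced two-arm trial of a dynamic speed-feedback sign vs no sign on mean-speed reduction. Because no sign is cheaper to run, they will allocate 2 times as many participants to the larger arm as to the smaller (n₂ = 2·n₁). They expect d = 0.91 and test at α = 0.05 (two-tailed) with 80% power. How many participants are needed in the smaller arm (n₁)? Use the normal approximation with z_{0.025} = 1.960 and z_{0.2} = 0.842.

With allocation ratio k = n₂/n₁ = 2, Var(x̄₁−x̄₂) = σ²(1/n₁ + 1/(k·n₁)) = σ²·(k+1)/(k·n₁).
So n₁ = (1 + 1/k)·((z_{α/2} + z_β)/d)² = 1.500 × (2.802/0.91)².
n₁ = 1.500 × 9.48 = 14.2.
Round up: n₁ = 15, giving n₂ = 2 × 15 = 30.

n₁ = 15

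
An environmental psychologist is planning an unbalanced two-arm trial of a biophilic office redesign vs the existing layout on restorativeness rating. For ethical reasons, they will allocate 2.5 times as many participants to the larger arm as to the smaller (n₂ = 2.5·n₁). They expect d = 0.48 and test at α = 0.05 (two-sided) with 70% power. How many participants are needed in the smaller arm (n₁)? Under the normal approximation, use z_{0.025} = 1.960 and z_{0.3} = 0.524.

n₁ = 38

With allocation ratio k = n₂/n₁ = 2.5, Var(x̄₁−x̄₂) = σ²(1/n₁ + 1/(k·n₁)) = σ²·(k+1)/(k·n₁).
So n₁ = (1 + 1/k)·((z_{α/2} + z_β)/d)² = 1.400 × (2.484/0.48)².
n₁ = 1.400 × 26.78 = 37.5.
Round up: n₁ = 38, giving n₂ = 2.5 × 38 = 95.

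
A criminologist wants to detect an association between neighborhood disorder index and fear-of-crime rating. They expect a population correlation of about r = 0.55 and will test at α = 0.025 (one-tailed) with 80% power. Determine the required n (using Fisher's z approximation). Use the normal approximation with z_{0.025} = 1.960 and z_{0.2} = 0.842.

n = 24

Fisher's z: C = ½·ln((1+r)/(1−r)) = ½·ln(3.4444) = 0.6184.
n = ((z_{α} + z_β)/C)² + 3.
(1.960 + 0.842) / 0.6184 = 2.802 / 0.6184 = 4.531.
n = 4.531² + 3 = 20.53 + 3 = 23.5.
Round up.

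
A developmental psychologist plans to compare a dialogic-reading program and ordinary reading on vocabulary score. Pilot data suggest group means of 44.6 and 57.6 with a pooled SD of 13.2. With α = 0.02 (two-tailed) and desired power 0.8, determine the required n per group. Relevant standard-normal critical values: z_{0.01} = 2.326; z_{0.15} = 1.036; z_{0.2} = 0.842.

Cohen's d = |M₁ − M₂| / SD_pooled = |44.6 − 57.6| / 13.2 = 13.0 / 13.2 = 0.985.
For two independent groups with equal n: n = 2·((z_{α/2} + z_β) / d)².
z_{α/2} + z_β = 2.326 + 0.842 = 3.168.
n = 2 × (3.168 / 0.985)² = 2 × 3.216² = 2 × 10.34 = 20.7.
Round up to the next whole participant.

n = 21 per group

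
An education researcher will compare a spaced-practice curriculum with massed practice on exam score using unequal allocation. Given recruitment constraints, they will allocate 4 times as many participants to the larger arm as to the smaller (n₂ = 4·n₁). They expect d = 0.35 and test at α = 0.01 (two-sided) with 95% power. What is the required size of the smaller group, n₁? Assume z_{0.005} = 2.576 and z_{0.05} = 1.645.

n₁ = 182

With allocation ratio k = n₂/n₁ = 4, Var(x̄₁−x̄₂) = σ²(1/n₁ + 1/(k·n₁)) = σ²·(k+1)/(k·n₁).
So n₁ = (1 + 1/k)·((z_{α/2} + z_β)/d)² = 1.250 × (4.221/0.35)².
n₁ = 1.250 × 145.44 = 181.8.
Round up: n₁ = 182, giving n₂ = 4 × 182 = 728.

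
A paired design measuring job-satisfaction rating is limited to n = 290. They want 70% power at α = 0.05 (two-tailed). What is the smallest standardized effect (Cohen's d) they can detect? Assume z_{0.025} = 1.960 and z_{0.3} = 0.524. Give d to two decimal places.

d_min ≈ 0.15

For a single sample (or paired design) of n = 290: d_min = (z_{α/2} + z_β)/√n.
z-sum = 1.960 + 0.524 = 2.484.
d_min = 2.484 / √290 = 2.484 / 17.029 = 0.146.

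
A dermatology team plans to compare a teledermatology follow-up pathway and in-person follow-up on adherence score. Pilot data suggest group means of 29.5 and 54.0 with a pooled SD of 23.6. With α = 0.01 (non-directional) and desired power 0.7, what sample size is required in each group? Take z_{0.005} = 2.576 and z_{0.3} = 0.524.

Cohen's d = |M₁ − M₂| / SD_pooled = |29.5 − 54.0| / 23.6 = 24.5 / 23.6 = 1.038.
For two independent groups with equal n: n = 2·((z_{α/2} + z_β) / d)².
z_{α/2} + z_β = 2.576 + 0.524 = 3.100.
n = 2 × (3.100 / 1.038)² = 2 × 2.987² = 2 × 8.92 = 17.8.
Round up to the next whole participant.

n = 18 per group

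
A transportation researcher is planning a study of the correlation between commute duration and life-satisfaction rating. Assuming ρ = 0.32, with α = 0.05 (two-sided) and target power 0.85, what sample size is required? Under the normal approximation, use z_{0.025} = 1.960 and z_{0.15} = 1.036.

n = 85

Fisher's z: C = ½·ln((1+r)/(1−r)) = ½·ln(1.9412) = 0.3316.
n = ((z_{α/2} + z_β)/C)² + 3.
(1.960 + 1.036) / 0.3316 = 2.996 / 0.3316 = 9.035.
n = 9.035² + 3 = 81.63 + 3 = 84.6.
Round up.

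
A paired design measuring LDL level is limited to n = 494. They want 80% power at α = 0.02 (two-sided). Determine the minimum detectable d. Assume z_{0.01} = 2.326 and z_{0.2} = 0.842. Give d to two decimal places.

For a single sample (or paired design) of n = 494: d_min = (z_{α/2} + z_β)/√n.
z-sum = 2.326 + 0.842 = 3.168.
d_min = 3.168 / √494 = 3.168 / 22.226 = 0.143.

d_min ≈ 0.14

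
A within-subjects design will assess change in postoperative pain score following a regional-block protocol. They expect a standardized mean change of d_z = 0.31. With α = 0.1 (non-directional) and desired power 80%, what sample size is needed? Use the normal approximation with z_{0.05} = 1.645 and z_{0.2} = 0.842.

For a paired (one-sample on differences) test: n = ((z_{α/2} + z_β) / d)².
z_{α/2} + z_β = 1.645 + 0.842 = 2.487.
n = (2.487 / 0.31)² = 8.023² = 64.36.
Round up.

n = 65 pairs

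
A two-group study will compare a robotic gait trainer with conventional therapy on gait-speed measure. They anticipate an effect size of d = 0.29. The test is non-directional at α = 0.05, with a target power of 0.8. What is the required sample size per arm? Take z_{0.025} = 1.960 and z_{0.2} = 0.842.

n = 187 per group

For two independent groups with equal n: n = 2·((z_{α/2} + z_β) / d)².
z_{α/2} + z_β = 1.960 + 0.842 = 2.802.
n = 2 × (2.802 / 0.29)² = 2 × 9.662² = 2 × 93.36 = 186.7.
Round up to the next whole participant.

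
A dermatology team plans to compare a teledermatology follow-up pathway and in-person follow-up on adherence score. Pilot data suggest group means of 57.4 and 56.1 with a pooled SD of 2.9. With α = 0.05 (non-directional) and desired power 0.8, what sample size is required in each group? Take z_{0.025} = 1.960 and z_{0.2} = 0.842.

Cohen's d = |M₁ − M₂| / SD_pooled = |57.4 − 56.1| / 2.9 = 1.3 / 2.9 = 0.448.
For two independent groups with equal n: n = 2·((z_{α/2} + z_β) / d)².
z_{α/2} + z_β = 1.960 + 0.842 = 2.802.
n = 2 × (2.802 / 0.448)² = 2 × 6.254² = 2 × 39.12 = 78.2.
Round up to the next whole participant.

n = 79 per group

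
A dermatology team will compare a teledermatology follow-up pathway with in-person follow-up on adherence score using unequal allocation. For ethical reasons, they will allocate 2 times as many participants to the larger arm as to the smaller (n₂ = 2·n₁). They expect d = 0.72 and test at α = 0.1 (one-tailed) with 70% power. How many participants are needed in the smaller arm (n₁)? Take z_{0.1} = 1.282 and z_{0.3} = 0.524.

n₁ = 10

With allocation ratio k = n₂/n₁ = 2, Var(x̄₁−x̄₂) = σ²(1/n₁ + 1/(k·n₁)) = σ²·(k+1)/(k·n₁).
So n₁ = (1 + 1/k)·((z_{α} + z_β)/d)² = 1.500 × (1.806/0.72)².
n₁ = 1.500 × 6.29 = 9.4.
Round up: n₁ = 10, giving n₂ = 2 × 10 = 20.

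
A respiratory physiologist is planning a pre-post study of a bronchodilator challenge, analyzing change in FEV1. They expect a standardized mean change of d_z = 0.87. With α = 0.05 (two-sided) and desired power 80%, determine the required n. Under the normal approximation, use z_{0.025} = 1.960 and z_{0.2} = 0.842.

For a paired (one-sample on differences) test: n = ((z_{α/2} + z_β) / d)².
z_{α/2} + z_β = 1.960 + 0.842 = 2.802.
n = (2.802 / 0.87)² = 3.221² = 10.37.
Round up.

n = 11 pairs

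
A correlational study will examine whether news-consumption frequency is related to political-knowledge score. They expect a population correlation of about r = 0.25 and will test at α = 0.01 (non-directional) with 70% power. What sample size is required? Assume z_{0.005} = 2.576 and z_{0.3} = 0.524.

n = 151

Fisher's z: C = ½·ln((1+r)/(1−r)) = ½·ln(1.6667) = 0.2554.
n = ((z_{α/2} + z_β)/C)² + 3.
(2.576 + 0.524) / 0.2554 = 3.100 / 0.2554 = 12.138.
n = 12.138² + 3 = 147.33 + 3 = 150.3.
Round up.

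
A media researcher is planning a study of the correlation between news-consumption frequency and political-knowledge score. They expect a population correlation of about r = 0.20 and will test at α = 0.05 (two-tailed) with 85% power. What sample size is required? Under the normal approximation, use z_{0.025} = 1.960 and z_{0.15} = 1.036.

Fisher's z: C = ½·ln((1+r)/(1−r)) = ½·ln(1.5000) = 0.2027.
n = ((z_{α/2} + z_β)/C)² + 3.
(1.960 + 1.036) / 0.2027 = 2.996 / 0.2027 = 14.780.
n = 14.780² + 3 = 218.46 + 3 = 221.5.
Round up.

n = 222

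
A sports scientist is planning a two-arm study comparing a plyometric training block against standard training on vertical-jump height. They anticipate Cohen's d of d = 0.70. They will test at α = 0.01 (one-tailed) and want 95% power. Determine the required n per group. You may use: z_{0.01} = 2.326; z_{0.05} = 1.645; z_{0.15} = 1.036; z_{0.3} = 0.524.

For two independent groups with equal n: n = 2·((z_{α} + z_β) / d)².
z_{α} + z_β = 2.326 + 1.645 = 3.971.
n = 2 × (3.971 / 0.70)² = 2 × 5.673² = 2 × 32.18 = 64.4.
Round up to the next whole participant.

n = 65 per group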